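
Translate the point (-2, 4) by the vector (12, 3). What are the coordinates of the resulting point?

Translation by (12, 3) (homogeneous matrix [[1, 0, 12], [0, 1, 3], [0, 0, 1]]):
x' = -2 + 12 = 10
y' = 4 + 3 = 7
Result: (10, 7)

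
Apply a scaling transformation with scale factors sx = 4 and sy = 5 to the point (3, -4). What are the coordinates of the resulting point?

Scaling matrix:
[[4, 0], [0, 5]]
Result: (3 × 4, -4 × 5) = (12, -20)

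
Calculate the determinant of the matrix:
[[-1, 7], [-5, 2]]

For a 2×2 matrix [[a, b], [c, d]], det = ad - bc
det = (-1)(2) - (7)(-5) = -2 - -35 = 33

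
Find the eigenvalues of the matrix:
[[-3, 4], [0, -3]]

Characteristic equation: det(A - λI) = 0
λ² - (trace)λ + (det) = 0
trace = -3 + -3 = -6, det = (-3)(-3) - (4)(0) = 9
λ² - (-6)λ + (9) = 0
λ = (-6 ± √((-6)² - 4·(9))) / 2 = (-6 ± √0) / 2
Solving: λ = -3, -3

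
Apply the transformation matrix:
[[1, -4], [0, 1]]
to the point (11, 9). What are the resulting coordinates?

Matrix multiplication:
[[1, -4], [0, 1]] × [11, 9]ᵀ
= [(1)(11) + (-4)(9), (0)(11) + (1)(9)]ᵀ
= [-25, 9]ᵀ
Result: (-25, 9)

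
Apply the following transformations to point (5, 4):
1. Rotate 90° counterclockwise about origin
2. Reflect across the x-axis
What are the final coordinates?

Step 1: Rotate 90° → (-4, 5)
Step 2: Reflect across x-axis → (-4, -5)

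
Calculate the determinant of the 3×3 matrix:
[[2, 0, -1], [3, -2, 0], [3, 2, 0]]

Expansion along first row:
det = 2·det([[-2,0],[2,0]]) - 0·det([[3,0],[3,0]]) + -1·det([[3,-2],[3,2]])
    = 2·(-2·0 - 0·2) - 0·(3·0 - 0·3) + -1·(3·2 - -2·3)
    = 2·0 - 0·0 + -1·12
    = 0 + 0 + -12 = -12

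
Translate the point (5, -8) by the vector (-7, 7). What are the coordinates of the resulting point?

Translation by (-7, 7) (homogeneous matrix [[1, 0, -7], [0, 1, 7], [0, 0, 1]]):
x' = 5 + -7 = -2
y' = -8 + 7 = -1
Result: (-2, -1)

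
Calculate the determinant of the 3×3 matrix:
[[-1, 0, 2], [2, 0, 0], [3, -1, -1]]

Expansion along first row:
det = -1·det([[0,0],[-1,-1]]) - 0·det([[2,0],[3,-1]]) + 2·det([[2,0],[3,-1]])
    = -1·(0·-1 - 0·-1) - 0·(2·-1 - 0·3) + 2·(2·-1 - 0·3)
    = -1·0 - 0·-2 + 2·-2
    = 0 + 0 + -4 = -4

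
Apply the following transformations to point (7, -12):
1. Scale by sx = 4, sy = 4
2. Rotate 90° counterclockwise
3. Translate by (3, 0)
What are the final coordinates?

Step 1: Scale → (28, -48)
Step 2: Rotate 90° → (48, 28)
Step 3: Translate → (51, 28)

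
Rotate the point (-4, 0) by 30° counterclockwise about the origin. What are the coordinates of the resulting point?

Rotation matrix for 30°: [[cos 30°, -sin 30°], [sin 30°, cos 30°]] ≈ [[0.866025, -0.500000], [0.500000, 0.866025]]
[[0.866025, -0.500000], [0.500000, 0.866025]] × [-4, 0]ᵀ ≈ [-3.4641, -2]ᵀ
Result: (-3.4641, -2)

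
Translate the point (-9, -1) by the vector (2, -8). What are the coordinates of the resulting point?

Translation by (2, -8) (homogeneous matrix [[1, 0, 2], [0, 1, -8], [0, 0, 1]]):
x' = -9 + 2 = -7
y' = -1 + -8 = -9
Result: (-7, -9)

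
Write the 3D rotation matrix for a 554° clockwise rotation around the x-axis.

Rotation matrix for clockwise 554° around x-axis:
A clockwise rotation by 554° is a counterclockwise rotation by -554°.
cos(-554°) = -0.9703, sin(-554°) = 0.2419
Result: [[1, 0, 0], [0, -0.9703, -0.2419], [0, 0.2419, -0.9703]]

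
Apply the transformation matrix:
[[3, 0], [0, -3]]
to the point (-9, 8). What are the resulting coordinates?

Matrix multiplication:
[[3, 0], [0, -3]] × [-9, 8]ᵀ
= [(3)(-9) + (0)(8), (0)(-9) + (-3)(8)]ᵀ
= [-27, -24]ᵀ
Result: (-27, -24)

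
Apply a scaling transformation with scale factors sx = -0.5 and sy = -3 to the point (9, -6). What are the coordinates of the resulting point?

Scaling matrix:
[[-0.50, 0], [0, -3]]
Result: (9 × -0.5, -6 × -3) = (-4.5, 18)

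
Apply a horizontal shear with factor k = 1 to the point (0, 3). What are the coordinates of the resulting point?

Shear matrix for horizontal shear with factor k = 1:
[[1, 1], [0, 1]]
Result: (0, 3) → (3, 3)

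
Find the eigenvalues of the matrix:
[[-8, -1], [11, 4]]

Characteristic equation: det(A - λI) = 0
λ² - (trace)λ + (det) = 0
trace = -8 + 4 = -4, det = (-8)(4) - (-1)(11) = -21
λ² - (-4)λ + (-21) = 0
λ = (-4 ± √((-4)² - 4·(-21))) / 2 = (-4 ± √100) / 2
Solving: λ = -7, 3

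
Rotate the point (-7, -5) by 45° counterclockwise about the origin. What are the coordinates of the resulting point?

Rotation matrix for 45°: [[cos 45°, -sin 45°], [sin 45°, cos 45°]] ≈ [[0.707107, -0.707107], [0.707107, 0.707107]]
[[0.707107, -0.707107], [0.707107, 0.707107]] × [-7, -5]ᵀ ≈ [-1.4142, -8.4853]ᵀ
Result: (-1.4142, -8.4853)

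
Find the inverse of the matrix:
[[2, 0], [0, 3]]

For [[a,b],[c,d]], inverse = (1/det)·[[d,-b],[-c,a]]
det = (2)(3) - (0)(0) = 6 - 0 = 6
Inverse = (1/6)·[[3, 0], [0, 2]]
= [[1/2, 0], [0, 1/3]]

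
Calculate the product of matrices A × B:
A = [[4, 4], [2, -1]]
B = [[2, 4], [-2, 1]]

Matrix multiplication:
C[0][0] = 4×2 + 4×-2 = 0
C[0][1] = 4×4 + 4×1 = 20
C[1][0] = 2×2 + -1×-2 = 6
C[1][1] = 2×4 + -1×1 = 7
Result: [[0, 20], [6, 7]]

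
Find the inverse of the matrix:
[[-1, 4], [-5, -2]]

For [[a,b],[c,d]], inverse = (1/det)·[[d,-b],[-c,a]]
det = (-1)(-2) - (4)(-5) = 2 - -20 = 22
Inverse = (1/22)·[[-2, -4], [5, -1]]
= [[-1/11, -2/11], [5/22, -1/22]]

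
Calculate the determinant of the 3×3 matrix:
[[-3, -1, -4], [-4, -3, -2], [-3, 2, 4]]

Expansion along first row:
det = -3·det([[-3,-2],[2,4]]) - -1·det([[-4,-2],[-3,4]]) + -4·det([[-4,-3],[-3,2]])
    = -3·(-3·4 - -2·2) - -1·(-4·4 - -2·-3) + -4·(-4·2 - -3·-3)
    = -3·-8 - -1·-22 + -4·-17
    = 24 + -22 + 68 = 70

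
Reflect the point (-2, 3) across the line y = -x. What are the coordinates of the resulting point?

Reflection across line y = -x: (-2, 3) → (-3, 2)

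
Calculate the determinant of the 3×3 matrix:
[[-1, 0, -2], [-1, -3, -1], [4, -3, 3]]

Expansion along first row:
det = -1·det([[-3,-1],[-3,3]]) - 0·det([[-1,-1],[4,3]]) + -2·det([[-1,-3],[4,-3]])
    = -1·(-3·3 - -1·-3) - 0·(-1·3 - -1·4) + -2·(-1·-3 - -3·4)
    = -1·-12 - 0·1 + -2·15
    = 12 + 0 + -30 = -18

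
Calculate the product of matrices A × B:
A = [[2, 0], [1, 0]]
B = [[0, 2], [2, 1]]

Matrix multiplication:
C[0][0] = 2×0 + 0×2 = 0
C[0][1] = 2×2 + 0×1 = 4
C[1][0] = 1×0 + 0×2 = 0
C[1][1] = 1×2 + 0×1 = 2
Result: [[0, 4], [0, 2]]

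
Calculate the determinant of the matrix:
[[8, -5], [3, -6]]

For a 2×2 matrix [[a, b], [c, d]], det = ad - bc
det = (8)(-6) - (-5)(3) = -48 - -15 = -33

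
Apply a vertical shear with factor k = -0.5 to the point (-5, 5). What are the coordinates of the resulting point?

Shear matrix for vertical shear with factor k = -0.5:
[[1, 0], [-0.50, 1]]
Result: (-5, 5) → (-5, 7.5)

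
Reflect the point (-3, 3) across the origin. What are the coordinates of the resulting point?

Reflection across origin: (-3, 3) → (3, -3)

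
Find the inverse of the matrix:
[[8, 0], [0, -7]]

For [[a,b],[c,d]], inverse = (1/det)·[[d,-b],[-c,a]]
det = (8)(-7) - (0)(0) = -56 - 0 = -56
Inverse = (1/-56)·[[-7, 0], [0, 8]]
= [[1/8, 0], [0, -1/7]]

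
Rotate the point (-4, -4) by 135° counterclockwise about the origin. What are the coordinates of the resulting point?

Rotation matrix for 135°: [[cos 135°, -sin 135°], [sin 135°, cos 135°]] ≈ [[-0.707107, -0.707107], [0.707107, -0.707107]]
[[-0.707107, -0.707107], [0.707107, -0.707107]] × [-4, -4]ᵀ ≈ [5.6569, 0]ᵀ
Result: (5.6569, 0)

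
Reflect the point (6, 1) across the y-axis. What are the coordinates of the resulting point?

Reflection across y-axis: (6, 1) → (-6, 1)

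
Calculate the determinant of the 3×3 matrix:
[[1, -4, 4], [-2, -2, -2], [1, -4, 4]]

Expansion along first row:
det = 1·det([[-2,-2],[-4,4]]) - -4·det([[-2,-2],[1,4]]) + 4·det([[-2,-2],[1,-4]])
    = 1·(-2·4 - -2·-4) - -4·(-2·4 - -2·1) + 4·(-2·-4 - -2·1)
    = 1·-16 - -4·-6 + 4·10
    = -16 + -24 + 40 = 0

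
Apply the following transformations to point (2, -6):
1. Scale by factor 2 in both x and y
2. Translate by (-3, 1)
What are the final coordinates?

Step 1: Scale (2, -6) by 2 → (4, -12)
Step 2: Translate by (-3, 1) → (1, -11)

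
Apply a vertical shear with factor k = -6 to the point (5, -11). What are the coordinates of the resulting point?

Shear matrix for vertical shear with factor k = -6:
[[1, 0], [-6, 1]]
Result: (5, -11) → (5, -41)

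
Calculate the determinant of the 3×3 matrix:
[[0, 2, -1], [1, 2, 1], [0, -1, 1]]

Expansion along first row:
det = 0·det([[2,1],[-1,1]]) - 2·det([[1,1],[0,1]]) + -1·det([[1,2],[0,-1]])
    = 0·(2·1 - 1·-1) - 2·(1·1 - 1·0) + -1·(1·-1 - 2·0)
    = 0·3 - 2·1 + -1·-1
    = 0 + -2 + 1 = -1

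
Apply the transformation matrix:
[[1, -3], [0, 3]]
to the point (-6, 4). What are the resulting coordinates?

Matrix multiplication:
[[1, -3], [0, 3]] × [-6, 4]ᵀ
= [(1)(-6) + (-3)(4), (0)(-6) + (3)(4)]ᵀ
= [-18, 12]ᵀ
Result: (-18, 12)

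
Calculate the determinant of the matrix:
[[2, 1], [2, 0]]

For a 2×2 matrix [[a, b], [c, d]], det = ad - bc
det = (2)(0) - (1)(2) = 0 - 2 = -2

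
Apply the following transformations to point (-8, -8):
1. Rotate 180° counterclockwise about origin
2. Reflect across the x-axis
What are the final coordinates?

Step 1: Rotate 180° → (8, 8)
Step 2: Reflect across x-axis → (8, -8)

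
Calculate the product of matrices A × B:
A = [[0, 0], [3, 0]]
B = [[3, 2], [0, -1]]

Matrix multiplication:
C[0][0] = 0×3 + 0×0 = 0
C[0][1] = 0×2 + 0×-1 = 0
C[1][0] = 3×3 + 0×0 = 9
C[1][1] = 3×2 + 0×-1 = 6
Result: [[0, 0], [9, 6]]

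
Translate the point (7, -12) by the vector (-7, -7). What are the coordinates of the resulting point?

Translation by (-7, -7) (homogeneous matrix [[1, 0, -7], [0, 1, -7], [0, 0, 1]]):
x' = 7 + -7 = 0
y' = -12 + -7 = -19
Result: (0, -19)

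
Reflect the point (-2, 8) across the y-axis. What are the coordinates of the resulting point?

Reflection across y-axis: (-2, 8) → (2, 8)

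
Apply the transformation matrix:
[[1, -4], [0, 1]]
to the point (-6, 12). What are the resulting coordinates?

Matrix multiplication:
[[1, -4], [0, 1]] × [-6, 12]ᵀ
= [(1)(-6) + (-4)(12), (0)(-6) + (1)(12)]ᵀ
= [-54, 12]ᵀ
Result: (-54, 12)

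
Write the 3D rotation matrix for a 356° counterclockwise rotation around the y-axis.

Rotation matrix for counterclockwise 356° around y-axis:
cos(356°) = 0.9976, sin(356°) = -0.0698
Result: [[0.9976, 0, -0.0698], [0, 1, 0], [0.0698, 0, 0.9976]]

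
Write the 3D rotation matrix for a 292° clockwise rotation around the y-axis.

Rotation matrix for clockwise 292° around y-axis:
A clockwise rotation by 292° is a counterclockwise rotation by -292°.
cos(-292°) = 0.3746, sin(-292°) = 0.9272
Result: [[0.3746, 0, 0.9272], [0, 1, 0], [-0.9272, 0, 0.3746]]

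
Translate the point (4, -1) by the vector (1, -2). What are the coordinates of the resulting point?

Translation by (1, -2) (homogeneous matrix [[1, 0, 1], [0, 1, -2], [0, 0, 1]]):
x' = 4 + 1 = 5
y' = -1 + -2 = -3
Result: (5, -3)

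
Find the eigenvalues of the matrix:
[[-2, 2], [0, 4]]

Characteristic equation: det(A - λI) = 0
λ² - (trace)λ + (det) = 0
trace = -2 + 4 = 2, det = (-2)(4) - (2)(0) = -8
λ² - (2)λ + (-8) = 0
λ = (2 ± √((2)² - 4·(-8))) / 2 = (2 ± √36) / 2
Solving: λ = -2, 4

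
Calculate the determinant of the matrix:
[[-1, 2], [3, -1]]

For a 2×2 matrix [[a, b], [c, d]], det = ad - bc
det = (-1)(-1) - (2)(3) = 1 - 6 = -5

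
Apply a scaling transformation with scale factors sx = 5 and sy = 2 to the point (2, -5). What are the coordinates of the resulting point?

Scaling matrix:
[[5, 0], [0, 2]]
Result: (2 × 5, -5 × 2) = (10, -10)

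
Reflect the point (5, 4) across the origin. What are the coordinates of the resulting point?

Reflection across origin: (5, 4) → (-5, -4)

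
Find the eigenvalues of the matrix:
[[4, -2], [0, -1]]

Characteristic equation: det(A - λI) = 0
λ² - (trace)λ + (det) = 0
trace = 4 + -1 = 3, det = (4)(-1) - (-2)(0) = -4
λ² - (3)λ + (-4) = 0
λ = (3 ± √((3)² - 4·(-4))) / 2 = (3 ± √25) / 2
Solving: λ = -1, 4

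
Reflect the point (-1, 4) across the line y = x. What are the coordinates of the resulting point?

Reflection across line y = x: (-1, 4) → (4, -1)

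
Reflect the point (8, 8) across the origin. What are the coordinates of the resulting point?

Reflection across origin: (8, 8) → (-8, -8)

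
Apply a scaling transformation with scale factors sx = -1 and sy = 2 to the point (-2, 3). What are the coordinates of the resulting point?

Scaling matrix:
[[-1, 0], [0, 2]]
Result: (-2 × -1, 3 × 2) = (2, 6)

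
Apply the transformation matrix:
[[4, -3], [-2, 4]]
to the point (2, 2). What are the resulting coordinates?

Matrix multiplication:
[[4, -3], [-2, 4]] × [2, 2]ᵀ
= [(4)(2) + (-3)(2), (-2)(2) + (4)(2)]ᵀ
= [2, 4]ᵀ
Result: (2, 4)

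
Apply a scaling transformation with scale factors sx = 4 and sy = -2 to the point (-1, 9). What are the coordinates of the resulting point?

Scaling matrix:
[[4, 0], [0, -2]]
Result: (-1 × 4, 9 × -2) = (-4, -18)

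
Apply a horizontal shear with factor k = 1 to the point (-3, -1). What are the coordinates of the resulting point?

Shear matrix for horizontal shear with factor k = 1:
[[1, 1], [0, 1]]
Result: (-3, -1) → (-4, -1)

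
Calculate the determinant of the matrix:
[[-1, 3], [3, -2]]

For a 2×2 matrix [[a, b], [c, d]], det = ad - bc
det = (-1)(-2) - (3)(3) = 2 - 9 = -7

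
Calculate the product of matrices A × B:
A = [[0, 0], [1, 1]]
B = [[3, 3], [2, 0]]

Matrix multiplication:
C[0][0] = 0×3 + 0×2 = 0
C[0][1] = 0×3 + 0×0 = 0
C[1][0] = 1×3 + 1×2 = 5
C[1][1] = 1×3 + 1×0 = 3
Result: [[0, 0], [5, 3]]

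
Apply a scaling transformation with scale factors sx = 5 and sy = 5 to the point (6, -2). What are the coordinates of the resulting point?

Scaling matrix:
[[5, 0], [0, 5]]
Result: (6 × 5, -2 × 5) = (30, -10)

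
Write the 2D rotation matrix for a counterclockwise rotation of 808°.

Rotation matrix formula: [[cos θ, -sin θ], [sin θ, cos θ]]
For θ = 808°:
cos(808°) = 0.0349
sin(808°) = 0.9994
Result: [[0.0349, -0.9994], [0.9994, 0.0349]]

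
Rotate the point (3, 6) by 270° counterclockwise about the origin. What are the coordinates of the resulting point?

Rotation matrix for 270°: [[cos 270°, -sin 270°], [sin 270°, cos 270°]] = [[0, 1], [-1, 0]]
[[0, 1], [-1, 0]] × [3, 6]ᵀ = [6, -3]ᵀ
Result: (6, -3)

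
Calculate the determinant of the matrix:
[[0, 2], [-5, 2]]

For a 2×2 matrix [[a, b], [c, d]], det = ad - bc
det = (0)(2) - (2)(-5) = 0 - -10 = 10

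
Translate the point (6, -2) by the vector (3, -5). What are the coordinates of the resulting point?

Translation by (3, -5) (homogeneous matrix [[1, 0, 3], [0, 1, -5], [0, 0, 1]]):
x' = 6 + 3 = 9
y' = -2 + -5 = -7
Result: (9, -7)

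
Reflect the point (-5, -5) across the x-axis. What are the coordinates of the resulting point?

Reflection across x-axis: (-5, -5) → (-5, 5)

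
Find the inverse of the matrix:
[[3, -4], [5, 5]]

For [[a,b],[c,d]], inverse = (1/det)·[[d,-b],[-c,a]]
det = (3)(5) - (-4)(5) = 15 - -20 = 35
Inverse = (1/35)·[[5, 4], [-5, 3]]
= [[1/7, 4/35], [-1/7, 3/35]]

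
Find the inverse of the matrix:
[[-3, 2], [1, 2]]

For [[a,b],[c,d]], inverse = (1/det)·[[d,-b],[-c,a]]
det = (-3)(2) - (2)(1) = -6 - 2 = -8
Inverse = (1/-8)·[[2, -2], [-1, -3]]
= [[-1/4, 1/4], [1/8, 3/8]]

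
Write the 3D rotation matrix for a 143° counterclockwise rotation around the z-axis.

Rotation matrix for counterclockwise 143° around z-axis:
cos(143°) = -0.7986, sin(143°) = 0.6018
Result: [[-0.7986, -0.6018, 0], [0.6018, -0.7986, 0], [0, 0, 1]]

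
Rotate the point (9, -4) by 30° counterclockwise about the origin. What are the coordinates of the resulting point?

Rotation matrix for 30°: [[cos 30°, -sin 30°], [sin 30°, cos 30°]] ≈ [[0.866025, -0.500000], [0.500000, 0.866025]]
[[0.866025, -0.500000], [0.500000, 0.866025]] × [9, -4]ᵀ ≈ [9.7942, 1.0359]ᵀ
Result: (9.7942, 1.0359)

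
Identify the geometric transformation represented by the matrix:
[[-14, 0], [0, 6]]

This matrix represents: non-uniform scaling by sx = -14, sy = 6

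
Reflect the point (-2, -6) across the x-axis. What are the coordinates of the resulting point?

Reflection across x-axis: (-2, -6) → (-2, 6)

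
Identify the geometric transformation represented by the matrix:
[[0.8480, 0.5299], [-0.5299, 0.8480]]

This matrix represents: rotation by 328° counterclockwise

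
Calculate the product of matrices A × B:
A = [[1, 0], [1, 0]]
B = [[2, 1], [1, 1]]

Matrix multiplication:
C[0][0] = 1×2 + 0×1 = 2
C[0][1] = 1×1 + 0×1 = 1
C[1][0] = 1×2 + 0×1 = 2
C[1][1] = 1×1 + 0×1 = 1
Result: [[2, 1], [2, 1]]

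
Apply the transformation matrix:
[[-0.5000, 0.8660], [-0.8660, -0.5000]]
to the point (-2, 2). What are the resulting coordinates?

Matrix multiplication:
[[-0.5000, 0.8660], [-0.8660, -0.5000]] × [-2, 2]ᵀ
= [(-0.5000)(-2) + (0.8660)(2), (-0.8660)(-2) + (-0.5000)(2)]ᵀ
= [2.7320, 0.7320]ᵀ
Result: (2.7320, 0.7320)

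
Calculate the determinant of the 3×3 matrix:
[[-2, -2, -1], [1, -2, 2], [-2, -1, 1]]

Expansion along first row:
det = -2·det([[-2,2],[-1,1]]) - -2·det([[1,2],[-2,1]]) + -1·det([[1,-2],[-2,-1]])
    = -2·(-2·1 - 2·-1) - -2·(1·1 - 2·-2) + -1·(1·-1 - -2·-2)
    = -2·0 - -2·5 + -1·-5
    = 0 + 10 + 5 = 15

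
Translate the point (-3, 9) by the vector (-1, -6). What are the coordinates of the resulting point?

Translation by (-1, -6) (homogeneous matrix [[1, 0, -1], [0, 1, -6], [0, 0, 1]]):
x' = -3 + -1 = -4
y' = 9 + -6 = 3
Result: (-4, 3)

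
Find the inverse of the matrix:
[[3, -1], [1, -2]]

For [[a,b],[c,d]], inverse = (1/det)·[[d,-b],[-c,a]]
det = (3)(-2) - (-1)(1) = -6 - -1 = -5
Inverse = (1/-5)·[[-2, 1], [-1, 3]]
= [[2/5, -1/5], [1/5, -3/5]]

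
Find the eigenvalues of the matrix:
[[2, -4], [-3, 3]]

Characteristic equation: det(A - λI) = 0
λ² - (trace)λ + (det) = 0
trace = 2 + 3 = 5, det = (2)(3) - (-4)(-3) = -6
λ² - (5)λ + (-6) = 0
λ = (5 ± √((5)² - 4·(-6))) / 2 = (5 ± √49) / 2
Solving: λ = -1, 6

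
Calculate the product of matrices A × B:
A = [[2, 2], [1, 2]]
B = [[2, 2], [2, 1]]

Matrix multiplication:
C[0][0] = 2×2 + 2×2 = 8
C[0][1] = 2×2 + 2×1 = 6
C[1][0] = 1×2 + 2×2 = 6
C[1][1] = 1×2 + 2×1 = 4
Result: [[8, 6], [6, 4]]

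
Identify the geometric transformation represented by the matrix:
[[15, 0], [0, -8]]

This matrix represents: non-uniform scaling by sx = 15, sy = -8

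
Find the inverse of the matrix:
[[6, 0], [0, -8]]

For [[a,b],[c,d]], inverse = (1/det)·[[d,-b],[-c,a]]
det = (6)(-8) - (0)(0) = -48 - 0 = -48
Inverse = (1/-48)·[[-8, 0], [0, 6]]
= [[1/6, 0], [0, -1/8]]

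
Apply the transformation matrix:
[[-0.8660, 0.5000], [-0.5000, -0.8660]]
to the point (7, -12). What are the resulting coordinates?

Matrix multiplication:
[[-0.8660, 0.5000], [-0.5000, -0.8660]] × [7, -12]ᵀ
= [(-0.8660)(7) + (0.5000)(-12), (-0.5000)(7) + (-0.8660)(-12)]ᵀ
= [-12.0620, 6.8920]ᵀ
Result: (-12.0620, 6.8920)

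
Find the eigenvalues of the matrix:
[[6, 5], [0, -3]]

Characteristic equation: det(A - λI) = 0
λ² - (trace)λ + (det) = 0
trace = 6 + -3 = 3, det = (6)(-3) - (5)(0) = -18
λ² - (3)λ + (-18) = 0
λ = (3 ± √((3)² - 4·(-18))) / 2 = (3 ± √81) / 2
Solving: λ = -3, 6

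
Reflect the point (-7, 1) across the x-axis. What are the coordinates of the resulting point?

Reflection across x-axis: (-7, 1) → (-7, -1)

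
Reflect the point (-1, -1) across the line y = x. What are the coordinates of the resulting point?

Reflection across line y = x: (-1, -1) → (-1, -1)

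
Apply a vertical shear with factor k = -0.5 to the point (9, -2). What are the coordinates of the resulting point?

Shear matrix for vertical shear with factor k = -0.5:
[[1, 0], [-0.50, 1]]
Result: (9, -2) → (9, -6.5)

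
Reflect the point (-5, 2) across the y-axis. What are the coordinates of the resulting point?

Reflection across y-axis: (-5, 2) → (5, 2)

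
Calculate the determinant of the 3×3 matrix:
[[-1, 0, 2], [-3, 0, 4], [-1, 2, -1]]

Expansion along first row:
det = -1·det([[0,4],[2,-1]]) - 0·det([[-3,4],[-1,-1]]) + 2·det([[-3,0],[-1,2]])
    = -1·(0·-1 - 4·2) - 0·(-3·-1 - 4·-1) + 2·(-3·2 - 0·-1)
    = -1·-8 - 0·7 + 2·-6
    = 8 + 0 + -12 = -4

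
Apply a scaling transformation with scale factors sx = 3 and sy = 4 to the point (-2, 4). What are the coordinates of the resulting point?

Scaling matrix:
[[3, 0], [0, 4]]
Result: (-2 × 3, 4 × 4) = (-6, 16)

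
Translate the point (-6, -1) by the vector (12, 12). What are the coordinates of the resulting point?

Translation by (12, 12) (homogeneous matrix [[1, 0, 12], [0, 1, 12], [0, 0, 1]]):
x' = -6 + 12 = 6
y' = -1 + 12 = 11
Result: (6, 11)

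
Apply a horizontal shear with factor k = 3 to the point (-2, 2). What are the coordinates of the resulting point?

Shear matrix for horizontal shear with factor k = 3:
[[1, 3], [0, 1]]
Result: (-2, 2) → (4, 2)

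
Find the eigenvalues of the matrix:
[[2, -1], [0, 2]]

Characteristic equation: det(A - λI) = 0
λ² - (trace)λ + (det) = 0
trace = 2 + 2 = 4, det = (2)(2) - (-1)(0) = 4
λ² - (4)λ + (4) = 0
λ = (4 ± √((4)² - 4·(4))) / 2 = (4 ± √0) / 2
Solving: λ = 2, 2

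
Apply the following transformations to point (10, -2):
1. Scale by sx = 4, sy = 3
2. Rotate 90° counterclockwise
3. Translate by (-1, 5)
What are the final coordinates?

Step 1: Scale → (40, -6)
Step 2: Rotate 90° → (6, 40)
Step 3: Translate → (5, 45)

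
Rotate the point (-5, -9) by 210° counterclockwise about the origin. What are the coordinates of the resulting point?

Rotation matrix for 210°: [[cos 210°, -sin 210°], [sin 210°, cos 210°]] ≈ [[-0.866025, 0.500000], [-0.500000, -0.866025]]
[[-0.866025, 0.500000], [-0.500000, -0.866025]] × [-5, -9]ᵀ ≈ [-0.1699, 10.2942]ᵀ
Result: (-0.1699, 10.2942)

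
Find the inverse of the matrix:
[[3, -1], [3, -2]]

For [[a,b],[c,d]], inverse = (1/det)·[[d,-b],[-c,a]]
det = (3)(-2) - (-1)(3) = -6 - -3 = -3
Inverse = (1/-3)·[[-2, 1], [-3, 3]]
= [[2/3, -1/3], [1, -1]]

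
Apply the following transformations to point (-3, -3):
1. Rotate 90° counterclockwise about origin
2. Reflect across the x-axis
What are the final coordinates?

Step 1: Rotate 90° → (3, -3)
Step 2: Reflect across x-axis → (3, 3)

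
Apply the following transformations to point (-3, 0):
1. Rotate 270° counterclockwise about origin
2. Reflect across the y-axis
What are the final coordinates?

Step 1: Rotate 270° → (0, 3)
Step 2: Reflect across y-axis → (0, 3)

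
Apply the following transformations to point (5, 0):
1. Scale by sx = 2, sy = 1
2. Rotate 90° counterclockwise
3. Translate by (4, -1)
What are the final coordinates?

Step 1: Scale → (10, 0)
Step 2: Rotate 90° → (0, 10)
Step 3: Translate → (4, 9)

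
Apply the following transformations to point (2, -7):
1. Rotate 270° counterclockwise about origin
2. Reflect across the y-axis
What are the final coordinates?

Step 1: Rotate 270° → (-7, -2)
Step 2: Reflect across y-axis → (7, -2)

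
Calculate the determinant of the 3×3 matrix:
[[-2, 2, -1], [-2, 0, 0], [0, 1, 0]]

Expansion along first row:
det = -2·det([[0,0],[1,0]]) - 2·det([[-2,0],[0,0]]) + -1·det([[-2,0],[0,1]])
    = -2·(0·0 - 0·1) - 2·(-2·0 - 0·0) + -1·(-2·1 - 0·0)
    = -2·0 - 2·0 + -1·-2
    = 0 + 0 + 2 = 2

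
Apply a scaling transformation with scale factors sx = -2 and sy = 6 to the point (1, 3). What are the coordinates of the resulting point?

Scaling matrix:
[[-2, 0], [0, 6]]
Result: (1 × -2, 3 × 6) = (-2, 18)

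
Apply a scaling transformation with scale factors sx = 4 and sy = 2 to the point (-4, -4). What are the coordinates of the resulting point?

Scaling matrix:
[[4, 0], [0, 2]]
Result: (-4 × 4, -4 × 2) = (-16, -8)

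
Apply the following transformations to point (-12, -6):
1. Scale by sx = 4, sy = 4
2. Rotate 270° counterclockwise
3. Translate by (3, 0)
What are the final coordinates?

Step 1: Scale → (-48, -24)
Step 2: Rotate 270° → (-24, 48)
Step 3: Translate → (-21, 48)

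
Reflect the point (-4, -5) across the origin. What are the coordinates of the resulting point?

Reflection across origin: (-4, -5) → (4, 5)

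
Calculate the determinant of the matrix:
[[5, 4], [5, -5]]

For a 2×2 matrix [[a, b], [c, d]], det = ad - bc
det = (5)(-5) - (4)(5) = -25 - 20 = -45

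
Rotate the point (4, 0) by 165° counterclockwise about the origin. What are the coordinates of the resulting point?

Rotation matrix for 165°: [[cos 165°, -sin 165°], [sin 165°, cos 165°]] ≈ [[-0.965926, -0.258819], [0.258819, -0.965926]]
[[-0.965926, -0.258819], [0.258819, -0.965926]] × [4, 0]ᵀ ≈ [-3.8637, 1.0353]ᵀ
Result: (-3.8637, 1.0353)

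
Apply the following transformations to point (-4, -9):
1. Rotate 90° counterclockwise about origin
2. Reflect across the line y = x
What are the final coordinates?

Step 1: Rotate 90° → (9, -4)
Step 2: Reflect across line y = x → (-4, 9)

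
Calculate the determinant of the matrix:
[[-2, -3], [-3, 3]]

For a 2×2 matrix [[a, b], [c, d]], det = ad - bc
det = (-2)(3) - (-3)(-3) = -6 - 9 = -15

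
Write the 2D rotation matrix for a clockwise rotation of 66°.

Rotation matrix formula: [[cos θ, -sin θ], [sin θ, cos θ]]
A clockwise rotation by 66° is equivalent to a counterclockwise rotation by -66°.
For θ = -66°:
cos(-66°) = 0.4067
sin(-66°) = -0.9135
Result: [[0.4067, 0.9135], [-0.9135, 0.4067]]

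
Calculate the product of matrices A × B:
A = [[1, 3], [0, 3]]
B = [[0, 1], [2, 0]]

Matrix multiplication:
C[0][0] = 1×0 + 3×2 = 6
C[0][1] = 1×1 + 3×0 = 1
C[1][0] = 0×0 + 3×2 = 6
C[1][1] = 0×1 + 3×0 = 0
Result: [[6, 1], [6, 0]]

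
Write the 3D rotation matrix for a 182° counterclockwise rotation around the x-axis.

Rotation matrix for counterclockwise 182° around x-axis:
cos(182°) = -0.9994, sin(182°) = -0.0349
Result: [[1, 0, 0], [0, -0.9994, 0.0349], [0, -0.0349, -0.9994]]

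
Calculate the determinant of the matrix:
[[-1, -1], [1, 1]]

For a 2×2 matrix [[a, b], [c, d]], det = ad - bc
det = (-1)(1) - (-1)(1) = -1 - -1 = 0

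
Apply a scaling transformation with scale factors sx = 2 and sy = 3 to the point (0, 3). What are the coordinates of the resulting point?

Scaling matrix:
[[2, 0], [0, 3]]
Result: (0 × 2, 3 × 3) = (0, 9)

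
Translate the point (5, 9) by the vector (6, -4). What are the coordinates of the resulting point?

Translation by (6, -4) (homogeneous matrix [[1, 0, 6], [0, 1, -4], [0, 0, 1]]):
x' = 5 + 6 = 11
y' = 9 + -4 = 5
Result: (11, 5)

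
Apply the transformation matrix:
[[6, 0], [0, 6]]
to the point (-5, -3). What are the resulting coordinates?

Matrix multiplication:
[[6, 0], [0, 6]] × [-5, -3]ᵀ
= [(6)(-5) + (0)(-3), (0)(-5) + (6)(-3)]ᵀ
= [-30, -18]ᵀ
Result: (-30, -18)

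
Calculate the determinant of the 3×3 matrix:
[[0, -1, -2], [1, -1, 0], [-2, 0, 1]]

Expansion along first row:
det = 0·det([[-1,0],[0,1]]) - -1·det([[1,0],[-2,1]]) + -2·det([[1,-1],[-2,0]])
    = 0·(-1·1 - 0·0) - -1·(1·1 - 0·-2) + -2·(1·0 - -1·-2)
    = 0·-1 - -1·1 + -2·-2
    = 0 + 1 + 4 = 5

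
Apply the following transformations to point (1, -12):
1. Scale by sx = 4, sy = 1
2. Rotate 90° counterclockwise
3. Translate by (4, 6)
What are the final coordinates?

Step 1: Scale → (4, -12)
Step 2: Rotate 90° → (12, 4)
Step 3: Translate → (16, 10)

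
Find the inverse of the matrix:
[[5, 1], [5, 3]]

For [[a,b],[c,d]], inverse = (1/det)·[[d,-b],[-c,a]]
det = (5)(3) - (1)(5) = 15 - 5 = 10
Inverse = (1/10)·[[3, -1], [-5, 5]]
= [[3/10, -1/10], [-1/2, 1/2]]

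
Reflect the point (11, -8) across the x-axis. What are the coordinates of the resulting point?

Reflection across x-axis: (11, -8) → (11, 8)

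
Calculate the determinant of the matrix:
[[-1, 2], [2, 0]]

For a 2×2 matrix [[a, b], [c, d]], det = ad - bc
det = (-1)(0) - (2)(2) = 0 - 4 = -4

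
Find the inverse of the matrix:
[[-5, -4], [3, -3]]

For [[a,b],[c,d]], inverse = (1/det)·[[d,-b],[-c,a]]
det = (-5)(-3) - (-4)(3) = 15 - -12 = 27
Inverse = (1/27)·[[-3, 4], [-3, -5]]
= [[-1/9, 4/27], [-1/9, -5/27]]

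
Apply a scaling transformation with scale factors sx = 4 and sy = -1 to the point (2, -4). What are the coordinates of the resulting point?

Scaling matrix:
[[4, 0], [0, -1]]
Result: (2 × 4, -4 × -1) = (8, 4)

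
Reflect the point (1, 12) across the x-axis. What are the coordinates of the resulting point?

Reflection across x-axis: (1, 12) → (1, -12)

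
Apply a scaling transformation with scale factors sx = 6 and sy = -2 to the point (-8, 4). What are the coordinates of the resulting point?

Scaling matrix:
[[6, 0], [0, -2]]
Result: (-8 × 6, 4 × -2) = (-48, -8)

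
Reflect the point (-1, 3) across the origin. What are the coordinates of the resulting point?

Reflection across origin: (-1, 3) → (1, -3)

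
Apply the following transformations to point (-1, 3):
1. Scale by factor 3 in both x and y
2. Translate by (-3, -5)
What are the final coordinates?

Step 1: Scale (-1, 3) by 3 → (-3, 9)
Step 2: Translate by (-3, -5) → (-6, 4)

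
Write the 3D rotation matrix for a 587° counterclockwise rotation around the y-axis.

Rotation matrix for counterclockwise 587° around y-axis:
cos(587°) = -0.6820, sin(587°) = -0.7314
Result: [[-0.6820, 0, -0.7314], [0, 1, 0], [0.7314, 0, -0.6820]]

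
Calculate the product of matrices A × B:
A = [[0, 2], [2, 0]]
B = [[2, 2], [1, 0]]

Matrix multiplication:
C[0][0] = 0×2 + 2×1 = 2
C[0][1] = 0×2 + 2×0 = 0
C[1][0] = 2×2 + 0×1 = 4
C[1][1] = 2×2 + 0×0 = 4
Result: [[2, 0], [4, 4]]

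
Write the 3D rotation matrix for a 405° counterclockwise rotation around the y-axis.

Rotation matrix for counterclockwise 405° around y-axis:
cos(405°) = √2/2, sin(405°) = √2/2
Result: [[√2/2, 0, √2/2], [0, 1, 0], [-√2/2, 0, √2/2]]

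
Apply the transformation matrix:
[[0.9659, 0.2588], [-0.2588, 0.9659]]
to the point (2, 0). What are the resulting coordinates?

Matrix multiplication:
[[0.9659, 0.2588], [-0.2588, 0.9659]] × [2, 0]ᵀ
= [(0.9659)(2) + (0.2588)(0), (-0.2588)(2) + (0.9659)(0)]ᵀ
= [1.9318, -0.5176]ᵀ
Result: (1.9318, -0.5176)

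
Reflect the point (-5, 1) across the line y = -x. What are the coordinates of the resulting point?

Reflection across line y = -x: (-5, 1) → (-1, 5)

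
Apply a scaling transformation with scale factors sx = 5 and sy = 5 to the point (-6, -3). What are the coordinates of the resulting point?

Scaling matrix:
[[5, 0], [0, 5]]
Result: (-6 × 5, -3 × 5) = (-30, -15)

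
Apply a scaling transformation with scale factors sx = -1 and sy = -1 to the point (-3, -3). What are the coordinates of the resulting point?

Scaling matrix:
[[-1, 0], [0, -1]]
Result: (-3 × -1, -3 × -1) = (3, 3)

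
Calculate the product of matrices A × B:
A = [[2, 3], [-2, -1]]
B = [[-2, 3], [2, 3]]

Matrix multiplication:
C[0][0] = 2×-2 + 3×2 = 2
C[0][1] = 2×3 + 3×3 = 15
C[1][0] = -2×-2 + -1×2 = 2
C[1][1] = -2×3 + -1×3 = -9
Result: [[2, 15], [2, -9]]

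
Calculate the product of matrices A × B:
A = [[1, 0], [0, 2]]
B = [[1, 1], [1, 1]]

Matrix multiplication:
C[0][0] = 1×1 + 0×1 = 1
C[0][1] = 1×1 + 0×1 = 1
C[1][0] = 0×1 + 2×1 = 2
C[1][1] = 0×1 + 2×1 = 2
Result: [[1, 1], [2, 2]]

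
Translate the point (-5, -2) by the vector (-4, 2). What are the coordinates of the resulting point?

Translation by (-4, 2) (homogeneous matrix [[1, 0, -4], [0, 1, 2], [0, 0, 1]]):
x' = -5 + -4 = -9
y' = -2 + 2 = 0
Result: (-9, 0)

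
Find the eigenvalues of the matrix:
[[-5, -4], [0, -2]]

Characteristic equation: det(A - λI) = 0
λ² - (trace)λ + (det) = 0
trace = -5 + -2 = -7, det = (-5)(-2) - (-4)(0) = 10
λ² - (-7)λ + (10) = 0
λ = (-7 ± √((-7)² - 4·(10))) / 2 = (-7 ± √9) / 2
Solving: λ = -5, -2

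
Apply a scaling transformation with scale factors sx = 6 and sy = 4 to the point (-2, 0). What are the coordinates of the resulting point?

Scaling matrix:
[[6, 0], [0, 4]]
Result: (-2 × 6, 0 × 4) = (-12, 0)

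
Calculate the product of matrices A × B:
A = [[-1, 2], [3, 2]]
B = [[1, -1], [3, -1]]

Matrix multiplication:
C[0][0] = -1×1 + 2×3 = 5
C[0][1] = -1×-1 + 2×-1 = -1
C[1][0] = 3×1 + 2×3 = 9
C[1][1] = 3×-1 + 2×-1 = -5
Result: [[5, -1], [9, -5]]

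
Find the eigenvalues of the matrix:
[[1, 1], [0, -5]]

Characteristic equation: det(A - λI) = 0
λ² - (trace)λ + (det) = 0
trace = 1 + -5 = -4, det = (1)(-5) - (1)(0) = -5
λ² - (-4)λ + (-5) = 0
λ = (-4 ± √((-4)² - 4·(-5))) / 2 = (-4 ± √36) / 2
Solving: λ = -5, 1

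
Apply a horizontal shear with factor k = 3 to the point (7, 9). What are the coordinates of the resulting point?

Shear matrix for horizontal shear with factor k = 3:
[[1, 3], [0, 1]]
Result: (7, 9) → (34, 9)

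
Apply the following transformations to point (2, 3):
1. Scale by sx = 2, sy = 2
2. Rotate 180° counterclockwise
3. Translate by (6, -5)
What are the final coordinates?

Step 1: Scale → (4, 6)
Step 2: Rotate 180° → (-4, -6)
Step 3: Translate → (2, -11)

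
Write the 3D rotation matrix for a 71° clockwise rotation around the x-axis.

Rotation matrix for clockwise 71° around x-axis:
A clockwise rotation by 71° is a counterclockwise rotation by -71°.
cos(-71°) = 0.3256, sin(-71°) = -0.9455
Result: [[1, 0, 0], [0, 0.3256, 0.9455], [0, -0.9455, 0.3256]]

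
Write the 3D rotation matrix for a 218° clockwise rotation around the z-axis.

Rotation matrix for clockwise 218° around z-axis:
A clockwise rotation by 218° is a counterclockwise rotation by -218°.
cos(-218°) = -0.7880, sin(-218°) = 0.6157
Result: [[-0.7880, -0.6157, 0], [0.6157, -0.7880, 0], [0, 0, 1]]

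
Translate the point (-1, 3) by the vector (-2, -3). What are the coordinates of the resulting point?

Translation by (-2, -3) (homogeneous matrix [[1, 0, -2], [0, 1, -3], [0, 0, 1]]):
x' = -1 + -2 = -3
y' = 3 + -3 = 0
Result: (-3, 0)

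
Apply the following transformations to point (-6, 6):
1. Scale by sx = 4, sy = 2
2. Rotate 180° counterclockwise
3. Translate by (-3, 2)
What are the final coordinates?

Step 1: Scale → (-24, 12)
Step 2: Rotate 180° → (24, -12)
Step 3: Translate → (21, -10)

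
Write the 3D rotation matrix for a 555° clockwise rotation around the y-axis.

Rotation matrix for clockwise 555° around y-axis:
A clockwise rotation by 555° is a counterclockwise rotation by -555°.
cos(-555°) = -0.9659, sin(-555°) = 0.2588
Result: [[-0.9659, 0, 0.2588], [0, 1, 0], [-0.2588, 0, -0.9659]]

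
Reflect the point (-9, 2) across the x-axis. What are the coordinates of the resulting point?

Reflection across x-axis: (-9, 2) → (-9, -2)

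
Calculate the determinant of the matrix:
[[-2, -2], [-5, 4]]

For a 2×2 matrix [[a, b], [c, d]], det = ad - bc
det = (-2)(4) - (-2)(-5) = -8 - 10 = -18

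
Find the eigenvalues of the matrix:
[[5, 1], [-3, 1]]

Characteristic equation: det(A - λI) = 0
λ² - (trace)λ + (det) = 0
trace = 5 + 1 = 6, det = (5)(1) - (1)(-3) = 8
λ² - (6)λ + (8) = 0
λ = (6 ± √((6)² - 4·(8))) / 2 = (6 ± √4) / 2
Solving: λ = 2, 4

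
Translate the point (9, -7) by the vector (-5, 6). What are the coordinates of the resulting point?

Translation by (-5, 6) (homogeneous matrix [[1, 0, -5], [0, 1, 6], [0, 0, 1]]):
x' = 9 + -5 = 4
y' = -7 + 6 = -1
Result: (4, -1)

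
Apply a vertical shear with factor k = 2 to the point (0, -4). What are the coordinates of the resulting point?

Shear matrix for vertical shear with factor k = 2:
[[1, 0], [2, 1]]
Result: (0, -4) → (0, -4)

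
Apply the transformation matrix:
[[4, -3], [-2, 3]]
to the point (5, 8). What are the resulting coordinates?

Matrix multiplication:
[[4, -3], [-2, 3]] × [5, 8]ᵀ
= [(4)(5) + (-3)(8), (-2)(5) + (3)(8)]ᵀ
= [-4, 14]ᵀ
Result: (-4, 14)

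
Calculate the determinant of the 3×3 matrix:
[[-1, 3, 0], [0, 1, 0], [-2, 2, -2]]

Expansion along first row:
det = -1·det([[1,0],[2,-2]]) - 3·det([[0,0],[-2,-2]]) + 0·det([[0,1],[-2,2]])
    = -1·(1·-2 - 0·2) - 3·(0·-2 - 0·-2) + 0·(0·2 - 1·-2)
    = -1·-2 - 3·0 + 0·2
    = 2 + 0 + 0 = 2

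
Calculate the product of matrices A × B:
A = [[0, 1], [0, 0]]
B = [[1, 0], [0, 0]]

Matrix multiplication:
C[0][0] = 0×1 + 1×0 = 0
C[0][1] = 0×0 + 1×0 = 0
C[1][0] = 0×1 + 0×0 = 0
C[1][1] = 0×0 + 0×0 = 0
Result: [[0, 0], [0, 0]]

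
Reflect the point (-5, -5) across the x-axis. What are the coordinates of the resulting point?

Reflection across x-axis: (-5, -5) → (-5, 5)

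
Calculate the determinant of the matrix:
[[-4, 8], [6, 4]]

For a 2×2 matrix [[a, b], [c, d]], det = ad - bc
det = (-4)(4) - (8)(6) = -16 - 48 = -64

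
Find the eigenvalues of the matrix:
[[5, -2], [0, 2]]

Characteristic equation: det(A - λI) = 0
λ² - (trace)λ + (det) = 0
trace = 5 + 2 = 7, det = (5)(2) - (-2)(0) = 10
λ² - (7)λ + (10) = 0
λ = (7 ± √((7)² - 4·(10))) / 2 = (7 ± √9) / 2
Solving: λ = 2, 5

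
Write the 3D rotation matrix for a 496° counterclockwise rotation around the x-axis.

Rotation matrix for counterclockwise 496° around x-axis:
cos(496°) = -0.7193, sin(496°) = 0.6947
Result: [[1, 0, 0], [0, -0.7193, -0.6947], [0, 0.6947, -0.7193]]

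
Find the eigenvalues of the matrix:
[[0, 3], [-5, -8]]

Characteristic equation: det(A - λI) = 0
λ² - (trace)λ + (det) = 0
trace = 0 + -8 = -8, det = (0)(-8) - (3)(-5) = 15
λ² - (-8)λ + (15) = 0
λ = (-8 ± √((-8)² - 4·(15))) / 2 = (-8 ± √4) / 2
Solving: λ = -5, -3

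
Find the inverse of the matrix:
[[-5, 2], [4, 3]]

For [[a,b],[c,d]], inverse = (1/det)·[[d,-b],[-c,a]]
det = (-5)(3) - (2)(4) = -15 - 8 = -23
Inverse = (1/-23)·[[3, -2], [-4, -5]]
= [[-3/23, 2/23], [4/23, 5/23]]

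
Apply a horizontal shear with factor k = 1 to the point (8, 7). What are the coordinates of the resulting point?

Shear matrix for horizontal shear with factor k = 1:
[[1, 1], [0, 1]]
Result: (8, 7) → (15, 7)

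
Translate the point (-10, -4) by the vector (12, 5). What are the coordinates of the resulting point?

Translation by (12, 5) (homogeneous matrix [[1, 0, 12], [0, 1, 5], [0, 0, 1]]):
x' = -10 + 12 = 2
y' = -4 + 5 = 1
Result: (2, 1)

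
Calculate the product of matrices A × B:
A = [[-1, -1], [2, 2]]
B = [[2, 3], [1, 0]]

Matrix multiplication:
C[0][0] = -1×2 + -1×1 = -3
C[0][1] = -1×3 + -1×0 = -3
C[1][0] = 2×2 + 2×1 = 6
C[1][1] = 2×3 + 2×0 = 6
Result: [[-3, -3], [6, 6]]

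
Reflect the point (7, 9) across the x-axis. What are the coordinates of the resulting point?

Reflection across x-axis: (7, 9) → (7, -9)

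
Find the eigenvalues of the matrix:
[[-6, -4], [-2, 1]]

Characteristic equation: det(A - λI) = 0
λ² - (trace)λ + (det) = 0
trace = -6 + 1 = -5, det = (-6)(1) - (-4)(-2) = -14
λ² - (-5)λ + (-14) = 0
λ = (-5 ± √((-5)² - 4·(-14))) / 2 = (-5 ± √81) / 2
Solving: λ = -7, 2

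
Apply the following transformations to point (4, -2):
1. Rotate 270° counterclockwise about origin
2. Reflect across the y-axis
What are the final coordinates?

Step 1: Rotate 270° → (-2, -4)
Step 2: Reflect across y-axis → (2, -4)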